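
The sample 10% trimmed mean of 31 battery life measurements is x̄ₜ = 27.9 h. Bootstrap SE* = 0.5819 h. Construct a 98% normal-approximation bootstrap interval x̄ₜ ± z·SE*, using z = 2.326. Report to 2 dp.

Margin = 2.326 × 0.5819 = 1.353
Interval: 27.9 ± 1.353

(26.55, 29.25)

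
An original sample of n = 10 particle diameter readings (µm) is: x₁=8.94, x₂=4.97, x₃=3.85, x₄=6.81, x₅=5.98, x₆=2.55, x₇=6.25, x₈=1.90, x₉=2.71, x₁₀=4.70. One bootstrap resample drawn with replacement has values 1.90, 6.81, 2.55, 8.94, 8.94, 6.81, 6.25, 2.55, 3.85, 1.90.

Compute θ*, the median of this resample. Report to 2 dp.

θ* = 5.05

Sorted: 1.90, 1.90, 2.55, 2.55, 3.85, 6.25, 6.81, 6.81, 8.94, 8.94
Median = average of the two middle values = 5.05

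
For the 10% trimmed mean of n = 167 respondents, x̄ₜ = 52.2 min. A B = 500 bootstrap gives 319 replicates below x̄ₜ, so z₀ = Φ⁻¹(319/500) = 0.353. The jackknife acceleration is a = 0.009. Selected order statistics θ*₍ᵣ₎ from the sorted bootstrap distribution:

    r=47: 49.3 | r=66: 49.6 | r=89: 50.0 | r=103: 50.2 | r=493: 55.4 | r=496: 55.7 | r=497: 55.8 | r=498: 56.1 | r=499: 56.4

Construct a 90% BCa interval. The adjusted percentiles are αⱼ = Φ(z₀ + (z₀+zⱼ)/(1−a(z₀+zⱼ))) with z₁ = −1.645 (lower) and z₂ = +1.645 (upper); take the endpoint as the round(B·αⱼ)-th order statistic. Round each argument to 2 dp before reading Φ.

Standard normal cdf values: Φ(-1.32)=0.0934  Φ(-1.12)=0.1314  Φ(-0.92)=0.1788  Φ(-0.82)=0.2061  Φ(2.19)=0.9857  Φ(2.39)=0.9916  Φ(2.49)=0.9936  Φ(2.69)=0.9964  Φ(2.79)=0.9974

Lower: z₀ + z₁ = 0.353 + (-1.645) = -1.292; 1 − a(z₀+z₁) = 1 − (0.009)(-1.292) = 1.0116; argument = 0.353 + (-1.292)/1.0116 = -0.9241 → -0.92.
α₁ = Φ(-0.92) = 0.1788; rank = round(500 × 0.1788) = 89; θ*₍89₎ = 50.0.
Upper: z₀ + z₂ = 1.998; 1 − a(z₀+z₂) = 0.9820; argument = 2.3876 → 2.39; α₂ = 0.9916; rank = 496; θ*₍496₎ = 55.7.

(50.0, 55.7)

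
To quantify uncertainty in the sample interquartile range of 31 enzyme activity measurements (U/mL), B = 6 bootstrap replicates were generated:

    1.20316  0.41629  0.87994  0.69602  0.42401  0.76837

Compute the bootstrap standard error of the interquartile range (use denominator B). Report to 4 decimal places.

SE* = 0.2711

Bootstrap SE is the standard deviation of the 6 replicate interquartile ranges.
Mean of replicates: (1.20316 + 0.41629 + 0.87994 + 0.69602 + 0.42401 + 0.76837) / 6 = 4.387790 / 6 = 0.731298
Sum of squared deviations: (+0.471862)² + (−0.315008)² + (+0.148642)² + (−0.035278)² + (−0.307288)² + (+0.037072)² = 0.441023
Variance = 0.441023 / 6 = 0.073504
SE* = √0.073504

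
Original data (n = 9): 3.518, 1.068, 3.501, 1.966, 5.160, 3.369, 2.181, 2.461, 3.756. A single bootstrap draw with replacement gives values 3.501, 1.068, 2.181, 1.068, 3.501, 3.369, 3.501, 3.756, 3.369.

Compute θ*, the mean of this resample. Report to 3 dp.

θ* = 2.813

Mean = (3.501 + 1.068 + 2.181 + 1.068 + 3.501 + 3.369 + 3.501 + 3.756 + 3.369) / 9 = 25.3140 / 9 = 2.813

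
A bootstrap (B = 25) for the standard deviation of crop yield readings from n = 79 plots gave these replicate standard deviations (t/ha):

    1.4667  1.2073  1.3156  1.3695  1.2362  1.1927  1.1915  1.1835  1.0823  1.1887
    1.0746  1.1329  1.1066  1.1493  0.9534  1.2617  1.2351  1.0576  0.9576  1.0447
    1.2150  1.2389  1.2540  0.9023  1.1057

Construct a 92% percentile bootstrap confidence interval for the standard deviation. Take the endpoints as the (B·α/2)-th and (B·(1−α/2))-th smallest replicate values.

Sorted replicates: 0.9023, 0.9534, 0.9576, 1.0447, 1.0576, 1.0746, 1.0823, 1.1057, 1.1066, 1.1329, 1.1493, 1.1835, 1.1887, 1.1915, 1.1927, 1.2073, 1.2150, 1.2351, 1.2362, 1.2389, 1.2540, 1.2617, 1.3156, 1.3695, 1.4667
α = 0.08; lower rank = 25 × 0.040 = 1; upper rank = 25 × 0.960 = 24.
The 1st smallest replicate is 0.9023; the 24th is 1.3695.

(0.9023, 1.3695)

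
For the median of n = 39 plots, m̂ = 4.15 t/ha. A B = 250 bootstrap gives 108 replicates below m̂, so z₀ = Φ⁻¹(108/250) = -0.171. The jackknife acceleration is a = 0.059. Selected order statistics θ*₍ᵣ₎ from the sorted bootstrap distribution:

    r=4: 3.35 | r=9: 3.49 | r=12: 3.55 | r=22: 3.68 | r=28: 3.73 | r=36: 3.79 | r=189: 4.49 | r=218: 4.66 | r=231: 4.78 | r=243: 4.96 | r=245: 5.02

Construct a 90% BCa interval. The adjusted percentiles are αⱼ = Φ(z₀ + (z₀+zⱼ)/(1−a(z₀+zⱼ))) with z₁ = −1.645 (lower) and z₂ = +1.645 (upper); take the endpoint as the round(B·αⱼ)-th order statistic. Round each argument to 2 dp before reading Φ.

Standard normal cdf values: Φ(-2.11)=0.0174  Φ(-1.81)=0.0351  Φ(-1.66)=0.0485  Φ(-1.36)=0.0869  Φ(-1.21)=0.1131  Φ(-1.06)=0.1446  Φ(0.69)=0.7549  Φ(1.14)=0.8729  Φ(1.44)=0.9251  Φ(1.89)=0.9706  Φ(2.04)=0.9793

Lower: z₀ + z₁ = -0.171 + (-1.645) = -1.816; 1 − a(z₀+z₁) = 1 − (0.059)(-1.816) = 1.1071; argument = -0.171 + (-1.816)/1.1071 = -1.8113 → -1.81.
α₁ = Φ(-1.81) = 0.0351; rank = round(250 × 0.0351) = 9; θ*₍9₎ = 3.49.
Upper: z₀ + z₂ = 1.474; 1 − a(z₀+z₂) = 0.9130; argument = 1.4434 → 1.44; α₂ = 0.9251; rank = 231; θ*₍231₎ = 4.78.

(3.49, 4.78)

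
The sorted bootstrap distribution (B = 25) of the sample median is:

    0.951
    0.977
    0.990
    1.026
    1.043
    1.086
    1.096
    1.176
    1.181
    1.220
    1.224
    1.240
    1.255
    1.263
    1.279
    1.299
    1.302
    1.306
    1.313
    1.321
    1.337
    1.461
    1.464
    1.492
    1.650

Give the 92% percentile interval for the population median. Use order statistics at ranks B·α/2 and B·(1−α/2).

(0.951, 1.492)

α = 0.08; lower rank = 25 × 0.040 = 1; upper rank = 25 × 0.960 = 24.
The 1st smallest replicate is 0.951; the 24th is 1.492.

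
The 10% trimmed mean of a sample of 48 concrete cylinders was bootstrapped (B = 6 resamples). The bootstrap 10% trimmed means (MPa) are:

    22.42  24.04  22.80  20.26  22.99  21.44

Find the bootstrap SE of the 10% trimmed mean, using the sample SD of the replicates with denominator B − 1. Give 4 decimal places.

SE* = 1.3165

Bootstrap SE is the standard deviation of the 6 replicate 10% trimmed means.
Mean of replicates: (22.42 + 24.04 + 22.80 + 20.26 + 22.99 + 21.44) / 6 = 133.95000 / 6 = 22.32500
Sum of squared deviations: (+0.09500)² + (+1.71500)² + (+0.47500)² + (−2.06500)² + (+0.66500)² + (−0.88500)² = 8.66555
Variance = 8.66555 / 5 = 1.73311
SE* = √1.73311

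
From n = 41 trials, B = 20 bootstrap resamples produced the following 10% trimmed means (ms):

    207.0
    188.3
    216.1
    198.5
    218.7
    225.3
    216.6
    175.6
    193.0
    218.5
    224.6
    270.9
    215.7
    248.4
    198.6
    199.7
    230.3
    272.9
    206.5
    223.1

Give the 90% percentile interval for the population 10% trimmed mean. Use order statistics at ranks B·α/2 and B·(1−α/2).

(175.6, 270.9)

Sorted replicates: 175.6, 188.3, 193.0, 198.5, 198.6, 199.7, 206.5, 207.0, 215.7, 216.1, 216.6, 218.5, 218.7, 223.1, 224.6, 225.3, 230.3, 248.4, 270.9, 272.9
α = 0.10; lower rank = 20 × 0.050 = 1; upper rank = 20 × 0.950 = 19.
The 1st smallest replicate is 175.6; the 19th is 270.9.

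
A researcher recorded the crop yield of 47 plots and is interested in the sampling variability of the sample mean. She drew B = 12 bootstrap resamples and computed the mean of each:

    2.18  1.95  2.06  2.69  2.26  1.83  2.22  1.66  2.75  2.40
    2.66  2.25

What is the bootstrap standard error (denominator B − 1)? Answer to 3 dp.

Bootstrap SE is the standard deviation of the 12 replicate means.
Mean of replicates: (2.18 + 1.95 + 2.06 + 2.69 + 2.26 + 1.83 + 2.22 + 1.66 + 2.75 + 2.40 + 2.66 + 2.25) / 12 = 26.9100 / 12 = 2.2425
Sum of squared deviations: (−0.0625)² + (−0.2925)² + (−0.1825)² + (+0.4475)² + (+0.0175)² + (−0.4125)² + (−0.0225)² + (−0.5825)² + (+0.5075)² + (+0.1575)² + (+0.4175)² + (+0.0075)² = 1.2900
Variance = 1.2900 / 11 = 0.1173
SE* = √0.1173

SE* = 0.342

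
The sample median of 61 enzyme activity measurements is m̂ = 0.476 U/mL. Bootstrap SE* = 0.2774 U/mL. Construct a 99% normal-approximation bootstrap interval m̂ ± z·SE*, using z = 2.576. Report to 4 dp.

(-0.2386, 1.1906)

Margin = 2.576 × 0.2774 = 0.71458
Interval: 0.476 ± 0.71458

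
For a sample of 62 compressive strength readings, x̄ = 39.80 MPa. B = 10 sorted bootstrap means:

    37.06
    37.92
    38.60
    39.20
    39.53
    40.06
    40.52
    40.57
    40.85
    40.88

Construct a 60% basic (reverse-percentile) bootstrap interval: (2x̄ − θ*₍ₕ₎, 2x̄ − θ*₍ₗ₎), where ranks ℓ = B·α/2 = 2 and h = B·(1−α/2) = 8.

(39.03, 41.68)

Percentile endpoints at ranks 2 and 8: θ*₍2₎ = 37.92, θ*₍8₎ = 40.57.
Basic interval reflects these around x̄:
  lower = 2 × 39.80 − 40.57 = 39.03
  upper = 2 × 39.80 − 37.92 = 41.68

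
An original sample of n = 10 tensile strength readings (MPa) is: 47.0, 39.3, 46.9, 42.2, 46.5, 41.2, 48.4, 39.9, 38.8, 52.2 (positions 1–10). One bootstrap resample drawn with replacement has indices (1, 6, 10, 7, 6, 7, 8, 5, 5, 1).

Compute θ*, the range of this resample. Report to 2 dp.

θ* = 12.30

Resample values: 47.0, 41.2, 52.2, 48.4, 41.2, 48.4, 39.9, 46.5, 46.5, 47.0.
Range = 52.2 − 39.9 = 12.30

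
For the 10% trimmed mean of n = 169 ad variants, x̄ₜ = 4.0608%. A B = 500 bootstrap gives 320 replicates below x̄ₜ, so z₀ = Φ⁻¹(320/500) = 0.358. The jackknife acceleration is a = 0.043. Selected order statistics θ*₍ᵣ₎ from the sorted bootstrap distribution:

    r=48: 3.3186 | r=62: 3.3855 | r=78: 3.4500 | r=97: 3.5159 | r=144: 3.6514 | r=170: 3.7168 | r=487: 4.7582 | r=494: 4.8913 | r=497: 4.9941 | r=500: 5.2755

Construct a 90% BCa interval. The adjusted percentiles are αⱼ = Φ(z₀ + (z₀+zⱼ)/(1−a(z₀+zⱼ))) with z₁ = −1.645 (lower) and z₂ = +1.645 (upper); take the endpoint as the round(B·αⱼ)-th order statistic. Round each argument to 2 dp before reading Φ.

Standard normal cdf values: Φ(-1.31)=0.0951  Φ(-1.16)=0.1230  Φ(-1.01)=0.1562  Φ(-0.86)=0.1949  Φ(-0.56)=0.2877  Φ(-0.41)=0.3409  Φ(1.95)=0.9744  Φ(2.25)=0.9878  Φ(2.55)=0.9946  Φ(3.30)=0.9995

(3.5159, 4.9941)

Lower: z₀ + z₁ = 0.358 + (-1.645) = -1.287; 1 − a(z₀+z₁) = 1 − (0.043)(-1.287) = 1.0553; argument = 0.358 + (-1.287)/1.0553 = -0.8615 → -0.86.
α₁ = Φ(-0.86) = 0.1949; rank = round(500 × 0.1949) = 97; θ*₍97₎ = 3.5159.
Upper: z₀ + z₂ = 2.003; 1 − a(z₀+z₂) = 0.9139; argument = 2.5498 → 2.55; α₂ = 0.9946; rank = 497; θ*₍497₎ = 4.9941.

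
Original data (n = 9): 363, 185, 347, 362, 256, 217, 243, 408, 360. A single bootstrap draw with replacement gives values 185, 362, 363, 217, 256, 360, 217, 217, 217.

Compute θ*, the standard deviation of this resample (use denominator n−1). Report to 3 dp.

θ* = 73.931

Mean = 266.0000; sum of squared deviations = 43726.0000
s² = 43726.0000 / 8 = 5465.7500
s = √5465.7500 = 73.931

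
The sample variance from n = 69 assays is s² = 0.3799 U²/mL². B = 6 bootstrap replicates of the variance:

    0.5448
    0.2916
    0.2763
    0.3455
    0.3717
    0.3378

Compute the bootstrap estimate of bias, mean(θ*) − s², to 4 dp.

bias = −0.0186

mean(θ*) = (0.5448 + 0.2916 + 0.2763 + 0.3455 + 0.3717 + 0.3378) / 6 = 0.36128
bias = 0.36128 − 0.3799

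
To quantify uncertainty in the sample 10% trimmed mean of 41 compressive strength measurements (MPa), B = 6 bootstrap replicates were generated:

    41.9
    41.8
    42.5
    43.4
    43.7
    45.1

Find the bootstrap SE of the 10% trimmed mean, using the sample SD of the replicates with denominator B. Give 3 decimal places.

SE* = 1.150

Bootstrap SE is the standard deviation of the 6 replicate 10% trimmed means.
Mean of replicates: (41.9 + 41.8 + 42.5 + 43.4 + 43.7 + 45.1) / 6 = 258.4000 / 6 = 43.0667
Sum of squared deviations: (−1.1667)² + (−1.2667)² + (−0.5667)² + (+0.3333)² + (+0.6333)² + (+2.0333)² = 7.9333
Variance = 7.9333 / 6 = 1.3222
SE* = √1.3222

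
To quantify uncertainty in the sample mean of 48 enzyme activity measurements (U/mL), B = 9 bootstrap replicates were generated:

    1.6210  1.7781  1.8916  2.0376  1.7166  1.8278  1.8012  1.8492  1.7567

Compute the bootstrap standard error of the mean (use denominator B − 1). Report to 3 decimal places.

Bootstrap SE is the standard deviation of the 9 replicate means.
Mean of replicates: (1.6210 + 1.7781 + 1.8916 + 2.0376 + 1.7166 + 1.8278 + 1.8012 + 1.8492 + 1.7567) / 9 = 16.27980 / 9 = 1.80887
Sum of squared deviations: (−0.18787)² + (−0.03077)² + (+0.08273)² + (+0.22873)² + (−0.09227)² + (+0.01893)² + (−0.00767)² + (+0.04033)² + (−0.05217)² = 0.10868
Variance = 0.10868 / 8 = 0.01359
SE* = √0.01359

SE* = 0.117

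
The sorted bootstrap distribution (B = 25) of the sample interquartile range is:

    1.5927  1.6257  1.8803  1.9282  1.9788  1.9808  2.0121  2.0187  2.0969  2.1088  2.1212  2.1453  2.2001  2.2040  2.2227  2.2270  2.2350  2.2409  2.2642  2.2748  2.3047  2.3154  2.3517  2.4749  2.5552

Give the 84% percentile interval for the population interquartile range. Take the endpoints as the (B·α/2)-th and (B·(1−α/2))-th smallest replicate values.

(1.6257, 2.3517)

α = 0.16; lower rank = 25 × 0.080 = 2; upper rank = 25 × 0.920 = 23.
The 2nd smallest replicate is 1.6257; the 23rd is 2.3517.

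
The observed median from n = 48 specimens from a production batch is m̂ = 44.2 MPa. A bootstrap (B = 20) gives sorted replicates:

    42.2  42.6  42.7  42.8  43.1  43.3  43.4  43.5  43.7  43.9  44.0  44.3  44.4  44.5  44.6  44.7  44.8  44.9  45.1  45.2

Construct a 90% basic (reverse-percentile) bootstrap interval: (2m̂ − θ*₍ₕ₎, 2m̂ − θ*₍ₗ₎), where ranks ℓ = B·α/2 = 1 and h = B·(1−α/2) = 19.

(43.3, 46.2)

Percentile endpoints at ranks 1 and 19: θ*₍1₎ = 42.2, θ*₍19₎ = 45.1.
Basic interval reflects these around m̂:
  lower = 2 × 44.2 − 45.1 = 43.3
  upper = 2 × 44.2 − 42.2 = 46.2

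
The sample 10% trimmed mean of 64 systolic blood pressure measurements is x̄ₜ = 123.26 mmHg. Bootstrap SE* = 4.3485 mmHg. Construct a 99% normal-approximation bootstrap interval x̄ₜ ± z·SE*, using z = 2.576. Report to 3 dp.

(112.058, 134.462)

Margin = 2.576 × 4.3485 = 11.2017
Interval: 123.26 ± 11.2017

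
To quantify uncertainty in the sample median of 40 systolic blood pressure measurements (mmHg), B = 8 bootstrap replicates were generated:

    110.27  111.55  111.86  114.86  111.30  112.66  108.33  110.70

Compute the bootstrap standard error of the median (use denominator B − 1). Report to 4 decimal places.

SE* = 1.8891

Bootstrap SE is the standard deviation of the 8 replicate medians.
Mean of replicates: (110.27 + 111.55 + 111.86 + 114.86 + 111.30 + 112.66 + 108.33 + 110.70) / 8 = 891.53000 / 8 = 111.44125
Sum of squared deviations: (−1.17125)² + (+0.10875)² + (+0.41875)² + (+3.41875)² + (−0.14125)² + (+1.21875)² + (−3.11125)² + (−0.74125)² = 24.98149
Variance = 24.98149 / 7 = 3.56878
SE* = √3.56878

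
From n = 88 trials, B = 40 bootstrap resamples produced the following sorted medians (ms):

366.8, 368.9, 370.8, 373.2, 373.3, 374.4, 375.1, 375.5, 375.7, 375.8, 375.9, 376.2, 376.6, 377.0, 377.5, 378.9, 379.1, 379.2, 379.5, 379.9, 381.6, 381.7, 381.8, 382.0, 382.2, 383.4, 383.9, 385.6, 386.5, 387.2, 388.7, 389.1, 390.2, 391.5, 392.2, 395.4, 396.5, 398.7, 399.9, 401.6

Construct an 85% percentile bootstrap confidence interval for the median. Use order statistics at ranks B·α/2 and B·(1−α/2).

α = 0.15; lower rank = 40 × 0.075 = 3; upper rank = 40 × 0.925 = 37.
The 3rd smallest replicate is 370.8; the 37th is 396.5.

(370.8, 396.5)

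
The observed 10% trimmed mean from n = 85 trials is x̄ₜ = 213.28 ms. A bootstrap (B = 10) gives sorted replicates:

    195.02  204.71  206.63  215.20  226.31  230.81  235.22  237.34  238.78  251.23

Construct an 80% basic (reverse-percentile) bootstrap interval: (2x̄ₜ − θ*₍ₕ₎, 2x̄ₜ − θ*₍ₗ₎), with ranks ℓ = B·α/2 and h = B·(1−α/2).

Percentile endpoints at ranks 1 and 9: θ*₍1₎ = 195.02, θ*₍9₎ = 238.78.
Basic interval reflects these around x̄ₜ:
  lower = 2 × 213.28 − 238.78 = 187.78
  upper = 2 × 213.28 − 195.02 = 231.54

(187.78, 231.54)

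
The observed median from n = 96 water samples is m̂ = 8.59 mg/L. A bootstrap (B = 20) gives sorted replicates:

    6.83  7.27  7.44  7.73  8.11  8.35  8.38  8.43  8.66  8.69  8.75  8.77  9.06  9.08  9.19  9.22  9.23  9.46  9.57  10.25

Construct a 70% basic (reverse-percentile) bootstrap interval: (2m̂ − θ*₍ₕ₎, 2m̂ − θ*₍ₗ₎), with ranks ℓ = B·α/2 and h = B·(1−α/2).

Percentile endpoints at ranks 3 and 17: θ*₍3₎ = 7.44, θ*₍17₎ = 9.23.
Basic interval reflects these around m̂:
  lower = 2 × 8.59 − 9.23 = 7.95
  upper = 2 × 8.59 − 7.44 = 9.74

(7.95, 9.74)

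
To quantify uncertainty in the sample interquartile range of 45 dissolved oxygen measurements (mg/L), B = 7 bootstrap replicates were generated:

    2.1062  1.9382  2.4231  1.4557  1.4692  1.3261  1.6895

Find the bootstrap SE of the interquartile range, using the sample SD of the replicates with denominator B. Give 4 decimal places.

SE* = 0.3704

Bootstrap SE is the standard deviation of the 7 replicate interquartile ranges.
Mean of replicates: (2.1062 + 1.9382 + 2.4231 + 1.4557 + 1.4692 + 1.3261 + 1.6895) / 7 = 12.40800 / 7 = 1.77257
Sum of squared deviations: (+0.33363)² + (+0.16563)² + (+0.65053)² + (−0.31687)² + (−0.30337)² + (−0.44647)² + (−0.08307)² = 0.96061
Variance = 0.96061 / 7 = 0.13723
SE* = √0.13723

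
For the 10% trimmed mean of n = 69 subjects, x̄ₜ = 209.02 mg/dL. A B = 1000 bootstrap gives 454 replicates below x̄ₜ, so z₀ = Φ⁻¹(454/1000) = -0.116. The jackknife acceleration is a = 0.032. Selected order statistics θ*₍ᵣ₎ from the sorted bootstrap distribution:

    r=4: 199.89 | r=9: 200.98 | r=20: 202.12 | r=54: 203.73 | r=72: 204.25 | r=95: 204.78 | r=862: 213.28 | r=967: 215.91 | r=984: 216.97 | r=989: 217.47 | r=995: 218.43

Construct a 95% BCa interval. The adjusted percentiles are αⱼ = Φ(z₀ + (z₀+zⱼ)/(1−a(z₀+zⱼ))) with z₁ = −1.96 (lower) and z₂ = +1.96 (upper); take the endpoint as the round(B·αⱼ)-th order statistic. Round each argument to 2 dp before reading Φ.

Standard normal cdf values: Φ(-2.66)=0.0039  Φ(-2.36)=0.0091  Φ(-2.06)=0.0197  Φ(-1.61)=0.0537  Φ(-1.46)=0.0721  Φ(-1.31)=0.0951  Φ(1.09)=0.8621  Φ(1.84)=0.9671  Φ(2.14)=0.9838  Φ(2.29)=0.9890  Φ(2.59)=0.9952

Lower: z₀ + z₁ = -0.116 + (-1.960) = -2.076; 1 − a(z₀+z₁) = 1 − (0.032)(-2.076) = 1.0664; argument = -0.116 + (-2.076)/1.0664 = -2.0627 → -2.06.
α₁ = Φ(-2.06) = 0.0197; rank = round(1000 × 0.0197) = 20; θ*₍20₎ = 202.12.
Upper: z₀ + z₂ = 1.844; 1 − a(z₀+z₂) = 0.9410; argument = 1.8436 → 1.84; α₂ = 0.9671; rank = 967; θ*₍967₎ = 215.91.

(202.12, 215.91)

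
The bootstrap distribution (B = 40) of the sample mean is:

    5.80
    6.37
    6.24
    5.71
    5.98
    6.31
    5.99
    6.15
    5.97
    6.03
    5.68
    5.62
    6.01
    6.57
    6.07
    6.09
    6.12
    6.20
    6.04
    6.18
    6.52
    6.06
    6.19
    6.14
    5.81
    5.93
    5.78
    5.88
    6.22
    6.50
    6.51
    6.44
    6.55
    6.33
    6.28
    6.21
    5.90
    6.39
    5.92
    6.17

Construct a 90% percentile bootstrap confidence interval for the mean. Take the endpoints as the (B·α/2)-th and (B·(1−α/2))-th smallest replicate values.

Sorted replicates: 5.62, 5.68, 5.71, 5.78, 5.80, 5.81, 5.88, 5.90, 5.92, 5.93, 5.97, 5.98, 5.99, 6.01, 6.03, 6.04, 6.06, 6.07, 6.09, 6.12, 6.14, 6.15, 6.17, 6.18, 6.19, 6.20, 6.21, 6.22, 6.24, 6.28, 6.31, 6.33, 6.37, 6.39, 6.44, 6.50, 6.51, 6.52, 6.55, 6.57
α = 0.10; lower rank = 40 × 0.050 = 2; upper rank = 40 × 0.950 = 38.
The 2nd smallest replicate is 5.68; the 38th is 6.52.

(5.68, 6.52)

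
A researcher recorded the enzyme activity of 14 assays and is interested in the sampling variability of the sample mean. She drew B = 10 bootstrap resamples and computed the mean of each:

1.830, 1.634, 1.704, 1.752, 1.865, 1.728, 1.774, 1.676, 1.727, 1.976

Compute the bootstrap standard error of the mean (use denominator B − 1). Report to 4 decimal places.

SE* = 0.1003

Bootstrap SE is the standard deviation of the 10 replicate means.
Mean of replicates: (1.830 + 1.634 + 1.704 + 1.752 + 1.865 + 1.728 + 1.774 + 1.676 + 1.727 + 1.976) / 10 = 17.66600 / 10 = 1.76660
Sum of squared deviations: (+0.06340)² + (−0.13260)² + (−0.06260)² + (−0.01460)² + (+0.09840)² + (−0.03860)² + (+0.00740)² + (−0.09060)² + (−0.03960)² + (+0.20940)² = 0.09059
Variance = 0.09059 / 9 = 0.01007
SE* = √0.01007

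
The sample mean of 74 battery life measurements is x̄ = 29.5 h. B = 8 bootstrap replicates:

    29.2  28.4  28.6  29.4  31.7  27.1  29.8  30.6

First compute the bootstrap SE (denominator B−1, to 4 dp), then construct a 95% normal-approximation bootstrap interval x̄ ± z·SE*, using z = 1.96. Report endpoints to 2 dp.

(26.74, 32.26)

Mean of replicates = 29.3500; sum of squared deviations = 13.8400; SE* = √(13.8400/7) = 1.4061
Margin = 1.96 × 1.4061 = 2.756
Interval: 29.5 ± 2.756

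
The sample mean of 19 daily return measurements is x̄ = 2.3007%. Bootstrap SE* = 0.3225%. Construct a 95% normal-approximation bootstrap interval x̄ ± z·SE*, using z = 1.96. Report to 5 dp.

(1.66860, 2.93280)

Margin = 1.96 × 0.3225 = 0.632100
Interval: 2.3007 ± 0.632100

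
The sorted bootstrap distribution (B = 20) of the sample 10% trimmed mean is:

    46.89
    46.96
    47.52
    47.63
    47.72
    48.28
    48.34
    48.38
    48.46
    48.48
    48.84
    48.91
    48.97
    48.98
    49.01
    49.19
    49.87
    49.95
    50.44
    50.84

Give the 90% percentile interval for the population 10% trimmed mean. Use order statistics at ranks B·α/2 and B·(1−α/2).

(46.89, 50.44)

α = 0.10; lower rank = 20 × 0.050 = 1; upper rank = 20 × 0.950 = 19.
The 1st smallest replicate is 46.89; the 19th is 50.44.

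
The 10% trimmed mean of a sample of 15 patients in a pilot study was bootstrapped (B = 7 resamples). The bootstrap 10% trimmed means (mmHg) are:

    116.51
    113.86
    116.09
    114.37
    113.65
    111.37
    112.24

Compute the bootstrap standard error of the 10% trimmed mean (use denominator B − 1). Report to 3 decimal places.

SE* = 1.869

Bootstrap SE is the standard deviation of the 7 replicate 10% trimmed means.
Mean of replicates: (116.51 + 113.86 + 116.09 + 114.37 + 113.65 + 111.37 + 112.24) / 7 = 798.0900 / 7 = 114.0129
Sum of squared deviations: (+2.4971)² + (−0.1529)² + (+2.0771)² + (+0.3571)² + (−0.3629)² + (−2.6429)² + (−1.7729)² = 20.9605
Variance = 20.9605 / 6 = 3.4934
SE* = √3.4934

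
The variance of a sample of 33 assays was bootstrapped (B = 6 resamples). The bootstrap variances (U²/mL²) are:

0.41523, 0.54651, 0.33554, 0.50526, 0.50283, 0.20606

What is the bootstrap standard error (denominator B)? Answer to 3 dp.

Bootstrap SE is the standard deviation of the 6 replicate variances.
Mean of replicates: (0.41523 + 0.54651 + 0.33554 + 0.50526 + 0.50283 + 0.20606) / 6 = 2.511430 / 6 = 0.418572
Sum of squared deviations: (−0.003342)² + (+0.127938)² + (−0.083032)² + (+0.086688)² + (+0.084258)² + (−0.212512)² = 0.083049
Variance = 0.083049 / 6 = 0.013842
SE* = √0.013842

SE* = 0.118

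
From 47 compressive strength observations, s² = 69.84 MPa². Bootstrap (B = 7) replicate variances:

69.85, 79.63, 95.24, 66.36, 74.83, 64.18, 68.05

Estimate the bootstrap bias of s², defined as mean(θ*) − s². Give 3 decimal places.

mean(θ*) = (69.85 + 79.63 + 95.24 + 66.36 + 74.83 + 64.18 + 68.05) / 7 = 74.0200
bias = 74.0200 − 69.84

bias = +4.180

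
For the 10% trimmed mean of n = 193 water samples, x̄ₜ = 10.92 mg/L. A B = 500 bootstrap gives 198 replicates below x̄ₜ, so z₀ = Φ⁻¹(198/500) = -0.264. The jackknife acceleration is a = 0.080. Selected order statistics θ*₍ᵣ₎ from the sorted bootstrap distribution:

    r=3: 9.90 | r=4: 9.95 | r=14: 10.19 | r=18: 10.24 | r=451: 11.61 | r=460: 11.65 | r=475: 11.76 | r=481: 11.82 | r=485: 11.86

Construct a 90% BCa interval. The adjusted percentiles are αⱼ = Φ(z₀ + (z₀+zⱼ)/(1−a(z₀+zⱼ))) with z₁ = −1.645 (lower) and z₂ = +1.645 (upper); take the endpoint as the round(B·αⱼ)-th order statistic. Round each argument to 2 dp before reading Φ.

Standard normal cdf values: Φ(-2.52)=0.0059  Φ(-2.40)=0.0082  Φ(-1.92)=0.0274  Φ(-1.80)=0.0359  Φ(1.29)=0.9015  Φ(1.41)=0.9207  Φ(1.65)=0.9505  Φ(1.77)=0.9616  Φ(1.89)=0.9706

(10.19, 11.61)

Lower: z₀ + z₁ = -0.264 + (-1.645) = -1.909; 1 − a(z₀+z₁) = 1 − (0.080)(-1.909) = 1.1527; argument = -0.264 + (-1.909)/1.1527 = -1.9201 → -1.92.
α₁ = Φ(-1.92) = 0.0274; rank = round(500 × 0.0274) = 14; θ*₍14₎ = 10.19.
Upper: z₀ + z₂ = 1.381; 1 − a(z₀+z₂) = 0.8895; argument = 1.2885 → 1.29; α₂ = 0.9015; rank = 451; θ*₍451₎ = 11.61.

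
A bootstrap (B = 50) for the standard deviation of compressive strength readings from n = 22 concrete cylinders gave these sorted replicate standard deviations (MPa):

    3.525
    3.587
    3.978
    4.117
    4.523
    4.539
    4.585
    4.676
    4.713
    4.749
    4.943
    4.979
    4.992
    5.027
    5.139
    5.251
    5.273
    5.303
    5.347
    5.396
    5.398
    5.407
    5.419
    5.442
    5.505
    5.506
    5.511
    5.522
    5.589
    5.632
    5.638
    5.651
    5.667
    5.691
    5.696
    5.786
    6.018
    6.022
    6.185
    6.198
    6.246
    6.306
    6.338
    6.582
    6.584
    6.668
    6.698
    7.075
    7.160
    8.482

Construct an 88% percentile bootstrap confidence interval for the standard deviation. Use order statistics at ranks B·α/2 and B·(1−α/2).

α = 0.12; lower rank = 50 × 0.060 = 3; upper rank = 50 × 0.940 = 47.
The 3rd smallest replicate is 3.978; the 47th is 6.698.

(3.978, 6.698)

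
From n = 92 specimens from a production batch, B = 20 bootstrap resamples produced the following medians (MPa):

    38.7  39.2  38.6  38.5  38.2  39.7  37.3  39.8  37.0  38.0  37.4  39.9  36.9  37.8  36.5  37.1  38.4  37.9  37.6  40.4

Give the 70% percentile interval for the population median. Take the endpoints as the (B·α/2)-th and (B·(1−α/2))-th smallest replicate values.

Sorted replicates: 36.5, 36.9, 37.0, 37.1, 37.3, 37.4, 37.6, 37.8, 37.9, 38.0, 38.2, 38.4, 38.5, 38.6, 38.7, 39.2, 39.7, 39.8, 39.9, 40.4
α = 0.30; lower rank = 20 × 0.150 = 3; upper rank = 20 × 0.850 = 17.
The 3rd smallest replicate is 37.0; the 17th is 39.7.

(37.0, 39.7)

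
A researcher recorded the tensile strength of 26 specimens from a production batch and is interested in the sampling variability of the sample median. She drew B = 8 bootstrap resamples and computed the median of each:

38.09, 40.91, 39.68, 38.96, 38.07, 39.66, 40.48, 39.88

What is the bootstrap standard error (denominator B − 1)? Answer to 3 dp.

Bootstrap SE is the standard deviation of the 8 replicate medians.
Mean of replicates: (38.09 + 40.91 + 39.68 + 38.96 + 38.07 + 39.66 + 40.48 + 39.88) / 8 = 315.7300 / 8 = 39.4663
Sum of squared deviations: (−1.3762)² + (+1.4437)² + (+0.2137)² + (−0.5063)² + (−1.3963)² + (+0.1937)² + (+1.0137)² + (+0.4138)² = 7.4664
Variance = 7.4664 / 7 = 1.0666
SE* = √1.0666

SE* = 1.033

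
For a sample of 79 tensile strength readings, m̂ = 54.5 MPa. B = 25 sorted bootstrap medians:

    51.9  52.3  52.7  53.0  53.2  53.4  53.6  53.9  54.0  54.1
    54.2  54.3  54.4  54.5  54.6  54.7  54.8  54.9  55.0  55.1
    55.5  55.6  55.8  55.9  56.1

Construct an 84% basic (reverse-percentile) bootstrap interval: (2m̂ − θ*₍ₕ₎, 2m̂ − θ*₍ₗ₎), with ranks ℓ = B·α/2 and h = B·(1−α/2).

Percentile endpoints at ranks 2 and 23: θ*₍2₎ = 52.3, θ*₍23₎ = 55.8.
Basic interval reflects these around m̂:
  lower = 2 × 54.5 − 55.8 = 53.2
  upper = 2 × 54.5 − 52.3 = 56.7

(53.2, 56.7)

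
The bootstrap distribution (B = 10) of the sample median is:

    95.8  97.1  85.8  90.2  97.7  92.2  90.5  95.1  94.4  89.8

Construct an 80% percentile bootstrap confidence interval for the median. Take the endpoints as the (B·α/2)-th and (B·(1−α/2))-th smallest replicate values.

(85.8, 97.1)

Sorted replicates: 85.8, 89.8, 90.2, 90.5, 92.2, 94.4, 95.1, 95.8, 97.1, 97.7
α = 0.20; lower rank = 10 × 0.100 = 1; upper rank = 10 × 0.900 = 9.
The 1st smallest replicate is 85.8; the 9th is 97.1.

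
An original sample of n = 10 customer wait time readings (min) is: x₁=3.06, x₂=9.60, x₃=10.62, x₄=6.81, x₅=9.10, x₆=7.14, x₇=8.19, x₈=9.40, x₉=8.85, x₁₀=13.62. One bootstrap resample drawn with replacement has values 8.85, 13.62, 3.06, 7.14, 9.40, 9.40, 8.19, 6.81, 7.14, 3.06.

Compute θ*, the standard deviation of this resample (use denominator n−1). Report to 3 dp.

Mean = 7.6670; sum of squared deviations = 86.8566
s² = 86.8566 / 9 = 9.6507
s = √9.6507 = 3.107

θ* = 3.107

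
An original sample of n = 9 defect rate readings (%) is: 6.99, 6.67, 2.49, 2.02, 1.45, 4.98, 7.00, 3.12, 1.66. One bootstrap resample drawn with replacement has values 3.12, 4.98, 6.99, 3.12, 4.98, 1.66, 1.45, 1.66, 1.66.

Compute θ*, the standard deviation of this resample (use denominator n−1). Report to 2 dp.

θ* = 1.96

Mean = 3.2911; sum of squared deviations = 30.8163
s² = 30.8163 / 8 = 3.8520
s = √3.8520 = 1.96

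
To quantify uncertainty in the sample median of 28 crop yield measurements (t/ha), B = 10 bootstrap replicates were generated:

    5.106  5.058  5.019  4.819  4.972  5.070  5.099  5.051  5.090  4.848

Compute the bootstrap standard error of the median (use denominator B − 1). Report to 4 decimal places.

SE* = 0.1029

Bootstrap SE is the standard deviation of the 10 replicate medians.
Mean of replicates: (5.106 + 5.058 + 5.019 + 4.819 + 4.972 + 5.070 + 5.099 + 5.051 + 5.090 + 4.848) / 10 = 50.13200 / 10 = 5.01320
Sum of squared deviations: (+0.09280)² + (+0.04480)² + (+0.00580)² + (−0.19420)² + (−0.04120)² + (+0.05680)² + (+0.08580)² + (+0.03780)² + (+0.07680)² + (−0.16520)² = 0.09527
Variance = 0.09527 / 9 = 0.01059
SE* = √0.01059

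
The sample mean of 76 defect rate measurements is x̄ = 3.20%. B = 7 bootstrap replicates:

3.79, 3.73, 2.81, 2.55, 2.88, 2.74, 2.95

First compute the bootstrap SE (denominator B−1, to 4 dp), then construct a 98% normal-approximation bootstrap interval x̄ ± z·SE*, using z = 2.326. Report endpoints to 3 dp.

Mean of replicates = 3.0643; sum of squared deviations = 1.4512; SE* = √(1.4512/6) = 0.4918
Margin = 2.326 × 0.4918 = 1.1439
Interval: 3.20 ± 1.1439

(2.056, 4.344)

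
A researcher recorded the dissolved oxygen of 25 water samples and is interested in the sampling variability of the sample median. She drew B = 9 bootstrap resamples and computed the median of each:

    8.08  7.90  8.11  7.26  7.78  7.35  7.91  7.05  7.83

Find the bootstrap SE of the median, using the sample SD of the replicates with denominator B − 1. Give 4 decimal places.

Bootstrap SE is the standard deviation of the 9 replicate medians.
Mean of replicates: (8.08 + 7.90 + 8.11 + 7.26 + 7.78 + 7.35 + 7.91 + 7.05 + 7.83) / 9 = 69.27000 / 9 = 7.69667
Sum of squared deviations: (+0.38333)² + (+0.20333)² + (+0.41333)² + (−0.43667)² + (+0.08333)² + (−0.34667)² + (+0.21333)² + (−0.64667)² + (+0.13333)² = 1.15840
Variance = 1.15840 / 8 = 0.14480
SE* = √0.14480

SE* = 0.3805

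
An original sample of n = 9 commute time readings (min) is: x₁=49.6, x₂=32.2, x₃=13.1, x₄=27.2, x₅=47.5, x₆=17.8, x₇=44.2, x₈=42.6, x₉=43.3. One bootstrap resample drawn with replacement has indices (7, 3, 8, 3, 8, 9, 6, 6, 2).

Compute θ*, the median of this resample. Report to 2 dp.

θ* = 32.20

Resample values: 44.2, 13.1, 42.6, 13.1, 42.6, 43.3, 17.8, 17.8, 32.2.
Sorted: 13.1, 13.1, 17.8, 17.8, 32.2, 42.6, 42.6, 43.3, 44.2
Median = middle value = 32.20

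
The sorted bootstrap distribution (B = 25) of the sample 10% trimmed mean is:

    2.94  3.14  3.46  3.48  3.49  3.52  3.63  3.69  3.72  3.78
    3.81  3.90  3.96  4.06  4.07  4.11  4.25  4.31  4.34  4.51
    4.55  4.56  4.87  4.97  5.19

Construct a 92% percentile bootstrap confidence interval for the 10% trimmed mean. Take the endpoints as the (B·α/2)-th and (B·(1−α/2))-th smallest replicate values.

α = 0.08; lower rank = 25 × 0.040 = 1; upper rank = 25 × 0.960 = 24.
The 1st smallest replicate is 2.94; the 24th is 4.97.

(2.94, 4.97)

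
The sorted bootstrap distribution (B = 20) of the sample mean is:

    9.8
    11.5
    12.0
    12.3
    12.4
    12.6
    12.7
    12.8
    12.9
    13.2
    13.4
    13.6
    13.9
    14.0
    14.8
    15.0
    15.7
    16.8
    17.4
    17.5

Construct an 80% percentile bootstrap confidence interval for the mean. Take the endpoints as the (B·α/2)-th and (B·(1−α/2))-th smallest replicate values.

(11.5, 16.8)

α = 0.20; lower rank = 20 × 0.100 = 2; upper rank = 20 × 0.900 = 18.
The 2nd smallest replicate is 11.5; the 18th is 16.8.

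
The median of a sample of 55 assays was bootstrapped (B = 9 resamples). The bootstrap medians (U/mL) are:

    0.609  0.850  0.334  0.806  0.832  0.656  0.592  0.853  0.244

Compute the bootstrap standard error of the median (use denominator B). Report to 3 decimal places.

SE* = 0.213

Bootstrap SE is the standard deviation of the 9 replicate medians.
Mean of replicates: (0.609 + 0.850 + 0.334 + 0.806 + 0.832 + 0.656 + 0.592 + 0.853 + 0.244) / 9 = 5.7760 / 9 = 0.6418
Sum of squared deviations: (−0.0328)² + (+0.2082)² + (−0.3078)² + (+0.1642)² + (+0.1902)² + (+0.0142)² + (−0.0498)² + (+0.2112)² + (−0.3978)² = 0.4078
Variance = 0.4078 / 9 = 0.0453
SE* = √0.0453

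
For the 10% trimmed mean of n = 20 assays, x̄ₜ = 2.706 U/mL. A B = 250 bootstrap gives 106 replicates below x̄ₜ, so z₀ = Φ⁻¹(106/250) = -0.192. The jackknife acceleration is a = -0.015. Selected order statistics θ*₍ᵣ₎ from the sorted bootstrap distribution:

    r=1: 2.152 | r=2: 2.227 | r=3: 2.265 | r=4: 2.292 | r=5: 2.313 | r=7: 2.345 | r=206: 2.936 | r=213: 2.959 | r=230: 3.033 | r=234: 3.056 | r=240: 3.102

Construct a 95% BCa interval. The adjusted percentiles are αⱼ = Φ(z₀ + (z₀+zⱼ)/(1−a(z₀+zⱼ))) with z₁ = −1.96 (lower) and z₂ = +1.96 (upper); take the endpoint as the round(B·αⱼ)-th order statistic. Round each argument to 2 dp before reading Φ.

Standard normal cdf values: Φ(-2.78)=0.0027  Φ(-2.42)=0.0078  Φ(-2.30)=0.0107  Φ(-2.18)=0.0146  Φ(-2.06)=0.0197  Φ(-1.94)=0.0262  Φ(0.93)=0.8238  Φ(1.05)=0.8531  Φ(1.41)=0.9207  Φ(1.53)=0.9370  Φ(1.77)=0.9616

Lower: z₀ + z₁ = -0.192 + (-1.960) = -2.152; 1 − a(z₀+z₁) = 1 − (-0.015)(-2.152) = 0.9677; argument = -0.192 + (-2.152)/0.9677 = -2.4158 → -2.42.
α₁ = Φ(-2.42) = 0.0078; rank = round(250 × 0.0078) = 2; θ*₍2₎ = 2.227.
Upper: z₀ + z₂ = 1.768; 1 − a(z₀+z₂) = 1.0265; argument = 1.5303 → 1.53; α₂ = 0.9370; rank = 234; θ*₍234₎ = 3.056.

(2.227, 3.056)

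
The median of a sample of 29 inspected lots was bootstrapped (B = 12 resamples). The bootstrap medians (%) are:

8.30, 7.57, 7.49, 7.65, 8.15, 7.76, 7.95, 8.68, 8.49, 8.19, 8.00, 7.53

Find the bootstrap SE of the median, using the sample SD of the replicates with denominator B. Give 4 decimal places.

SE* = 0.3758

Bootstrap SE is the standard deviation of the 12 replicate medians.
Mean of replicates: (8.30 + 7.57 + 7.49 + 7.65 + 8.15 + 7.76 + 7.95 + 8.68 + 8.49 + 8.19 + 8.00 + 7.53) / 12 = 95.76000 / 12 = 7.98000
Sum of squared deviations: (+0.32000)² + (−0.41000)² + (−0.49000)² + (−0.33000)² + (+0.17000)² + (−0.22000)² + (−0.03000)² + (+0.70000)² + (+0.51000)² + (+0.21000)² + (+0.02000)² + (−0.45000)² = 1.69480
Variance = 1.69480 / 12 = 0.14123
SE* = √0.14123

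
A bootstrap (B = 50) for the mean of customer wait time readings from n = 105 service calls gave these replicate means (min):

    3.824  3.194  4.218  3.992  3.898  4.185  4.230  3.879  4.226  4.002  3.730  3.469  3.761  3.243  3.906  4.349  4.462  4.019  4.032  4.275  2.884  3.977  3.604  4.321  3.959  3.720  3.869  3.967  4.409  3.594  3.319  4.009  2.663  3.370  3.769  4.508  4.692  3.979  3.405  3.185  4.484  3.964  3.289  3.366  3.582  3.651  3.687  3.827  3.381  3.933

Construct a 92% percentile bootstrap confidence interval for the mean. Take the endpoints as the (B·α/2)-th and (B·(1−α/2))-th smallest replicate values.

(2.884, 4.484)

Sorted replicates: 2.663, 2.884, 3.185, 3.194, 3.243, 3.289, 3.319, 3.366, 3.370, 3.381, 3.405, 3.469, 3.582, 3.594, 3.604, 3.651, 3.687, 3.720, 3.730, 3.761, 3.769, 3.824, 3.827, 3.869, 3.879, 3.898, 3.906, 3.933, 3.959, 3.964, 3.967, 3.977, 3.979, 3.992, 4.002, 4.009, 4.019, 4.032, 4.185, 4.218, 4.226, 4.230, 4.275, 4.321, 4.349, 4.409, 4.462, 4.484, 4.508, 4.692
α = 0.08; lower rank = 50 × 0.040 = 2; upper rank = 50 × 0.960 = 48.
The 2nd smallest replicate is 2.884; the 48th is 4.484.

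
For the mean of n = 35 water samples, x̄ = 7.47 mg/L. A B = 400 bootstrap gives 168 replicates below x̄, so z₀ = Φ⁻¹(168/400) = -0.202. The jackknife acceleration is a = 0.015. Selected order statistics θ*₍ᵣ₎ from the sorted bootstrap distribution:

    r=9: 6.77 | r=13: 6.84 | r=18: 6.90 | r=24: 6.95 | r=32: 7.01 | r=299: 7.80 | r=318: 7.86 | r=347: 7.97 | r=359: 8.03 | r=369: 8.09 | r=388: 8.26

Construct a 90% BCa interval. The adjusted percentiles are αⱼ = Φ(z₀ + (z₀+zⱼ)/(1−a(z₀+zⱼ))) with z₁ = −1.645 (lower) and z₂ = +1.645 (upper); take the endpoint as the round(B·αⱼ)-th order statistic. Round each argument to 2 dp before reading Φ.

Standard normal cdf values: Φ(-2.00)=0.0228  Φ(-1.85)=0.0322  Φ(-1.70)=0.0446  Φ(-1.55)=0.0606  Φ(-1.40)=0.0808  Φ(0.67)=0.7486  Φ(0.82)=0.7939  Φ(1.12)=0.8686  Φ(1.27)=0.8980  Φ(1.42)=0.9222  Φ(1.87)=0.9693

Lower: z₀ + z₁ = -0.202 + (-1.645) = -1.847; 1 − a(z₀+z₁) = 1 − (0.015)(-1.847) = 1.0277; argument = -0.202 + (-1.847)/1.0277 = -1.9992 → -2.00.
α₁ = Φ(-2.00) = 0.0228; rank = round(400 × 0.0228) = 9; θ*₍9₎ = 6.77.
Upper: z₀ + z₂ = 1.443; 1 − a(z₀+z₂) = 0.9784; argument = 1.2729 → 1.27; α₂ = 0.8980; rank = 359; θ*₍359₎ = 8.03.

(6.77, 8.03)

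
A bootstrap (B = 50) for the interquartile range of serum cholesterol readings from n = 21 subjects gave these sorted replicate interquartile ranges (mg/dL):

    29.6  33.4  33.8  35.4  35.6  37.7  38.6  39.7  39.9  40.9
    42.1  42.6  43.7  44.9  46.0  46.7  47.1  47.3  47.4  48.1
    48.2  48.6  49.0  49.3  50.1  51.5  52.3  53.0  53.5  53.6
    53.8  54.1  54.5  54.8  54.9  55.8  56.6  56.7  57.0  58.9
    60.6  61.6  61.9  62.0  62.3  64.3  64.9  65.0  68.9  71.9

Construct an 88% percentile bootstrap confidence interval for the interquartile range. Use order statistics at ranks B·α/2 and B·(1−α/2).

(33.8, 64.9)

α = 0.12; lower rank = 50 × 0.060 = 3; upper rank = 50 × 0.940 = 47.
The 3rd smallest replicate is 33.8; the 47th is 64.9.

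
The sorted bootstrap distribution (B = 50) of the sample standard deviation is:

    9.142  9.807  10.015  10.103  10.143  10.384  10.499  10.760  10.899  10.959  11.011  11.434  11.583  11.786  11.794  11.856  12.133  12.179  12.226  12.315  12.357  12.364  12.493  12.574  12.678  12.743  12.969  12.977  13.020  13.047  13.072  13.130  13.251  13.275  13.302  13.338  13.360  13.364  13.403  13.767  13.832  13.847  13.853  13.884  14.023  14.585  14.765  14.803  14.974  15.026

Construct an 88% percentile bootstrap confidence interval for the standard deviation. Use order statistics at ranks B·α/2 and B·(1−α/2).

(10.015, 14.765)

α = 0.12; lower rank = 50 × 0.060 = 3; upper rank = 50 × 0.940 = 47.
The 3rd smallest replicate is 10.015; the 47th is 14.765.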